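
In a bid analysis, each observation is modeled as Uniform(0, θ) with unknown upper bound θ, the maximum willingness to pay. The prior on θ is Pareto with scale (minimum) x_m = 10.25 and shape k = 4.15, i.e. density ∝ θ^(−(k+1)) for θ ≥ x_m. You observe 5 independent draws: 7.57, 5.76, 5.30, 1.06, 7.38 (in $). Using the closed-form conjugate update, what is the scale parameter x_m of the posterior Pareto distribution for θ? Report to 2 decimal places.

10.25

A Pareto(scale x_m, shape k) prior on the upper bound θ of Uniform(0, θ) is conjugate: posterior is Pareto(max(x_m, max xᵢ), k + n).
Sample maximum = 7.57; prior scale x_m = 10.25 → posterior scale = max = 10.25.
Posterior shape = 4.15 + 5 = 9.15.
Posterior scale x_m = 10.25.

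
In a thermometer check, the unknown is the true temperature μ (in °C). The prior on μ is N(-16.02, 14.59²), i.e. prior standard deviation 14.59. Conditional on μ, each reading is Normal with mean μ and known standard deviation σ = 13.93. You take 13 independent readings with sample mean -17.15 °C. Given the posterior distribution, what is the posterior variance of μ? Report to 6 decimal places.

13.948451

For Normal data with known variance σ², a Normal(μ₀, σ₀²) prior on μ is conjugate. Posterior precision = 1/σ₀² + n/σ²; posterior mean is the precision-weighted average of μ₀ and x̄.
σ₀² = 14.59² = 212.8681, σ² = 13.93² = 194.0449; σ² + n·σ₀² = 194.0449 + 13·212.8681 = 2961.3302.
Posterior precision = 1/σ₀² + n/σ² = 1/212.8681 + 13/194.0449 = (σ² + n·σ₀²)/(σ₀²σ²) = 2961.3302/(212.8681·194.0449); posterior variance σₙ² = σ₀²σ²/(σ² + n·σ₀²) = 212.8681·194.0449/2961.3302 = 13.948451.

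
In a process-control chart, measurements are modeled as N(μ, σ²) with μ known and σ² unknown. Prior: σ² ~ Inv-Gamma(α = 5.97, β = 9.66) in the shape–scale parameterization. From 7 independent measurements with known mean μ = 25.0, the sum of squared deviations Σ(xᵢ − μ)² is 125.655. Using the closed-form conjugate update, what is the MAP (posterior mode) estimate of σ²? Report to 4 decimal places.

With known mean μ and an Inverse-Gamma(α, β) prior on σ², the Normal likelihood is conjugate: posterior is Inv-Gamma(α + n/2, β + Σ(xᵢ−μ)²/2).
Posterior: Inv-Gamma(5.97 + 7/2, 9.66 + 125.655/2) = Inv-Gamma(9.47, 72.4875).
Mode = β/(α+1) = 72.4875/10.47 = 6.9234.

6.9234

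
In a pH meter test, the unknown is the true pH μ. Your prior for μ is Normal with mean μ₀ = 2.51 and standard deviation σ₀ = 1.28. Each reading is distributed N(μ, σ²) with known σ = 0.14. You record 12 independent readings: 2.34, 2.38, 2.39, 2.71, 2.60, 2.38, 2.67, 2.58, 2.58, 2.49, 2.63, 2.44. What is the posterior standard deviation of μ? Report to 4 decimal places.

0.0404

For Normal data with known variance σ², a Normal(μ₀, σ₀²) prior on μ is conjugate. Posterior precision = 1/σ₀² + n/σ²; posterior mean is the precision-weighted average of μ₀ and x̄.
σ₀² = 1.28² = 1.6384, σ² = 0.14² = 0.0196; σ² + n·σ₀² = 0.0196 + 12·1.6384 = 19.6804.
Posterior precision = 1/σ₀² + n/σ² = 1/1.6384 + 12/0.0196 = (σ² + n·σ₀²)/(σ₀²σ²) = 19.6804/(1.6384·0.0196); posterior variance σₙ² = σ₀²σ²/(σ² + n·σ₀²) = 1.6384·0.0196/19.6804 = 0.001632.
Posterior SD = √σₙ² = √(1.6384·0.0196/19.6804) = 0.0404.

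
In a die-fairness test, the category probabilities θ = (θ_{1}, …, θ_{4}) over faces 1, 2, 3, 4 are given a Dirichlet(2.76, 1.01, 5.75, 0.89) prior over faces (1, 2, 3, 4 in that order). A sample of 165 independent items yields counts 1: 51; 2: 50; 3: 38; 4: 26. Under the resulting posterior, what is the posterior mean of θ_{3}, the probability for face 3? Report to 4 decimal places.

0.2494

The Dirichlet prior is conjugate to the Multinomial likelihood: each posterior αⱼ = prior αⱼ + observed count nⱼ.
Posterior concentration: (53.76, 51.01, 43.75, 26.89), total = 175.41.
E[θ_{3}|data] = α_{3}/Σα = 43.75/175.41 = 0.2494.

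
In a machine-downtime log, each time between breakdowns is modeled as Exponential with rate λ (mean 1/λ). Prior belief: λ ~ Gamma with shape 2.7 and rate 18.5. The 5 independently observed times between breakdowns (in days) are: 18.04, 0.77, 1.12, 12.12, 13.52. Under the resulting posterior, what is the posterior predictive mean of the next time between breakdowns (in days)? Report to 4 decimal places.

With a Gamma(shape α, rate β) prior on the exponential rate λ, the posterior after n observations with total T = Σxᵢ is Gamma(α+n, β+T).
Sum of observations T = 45.57 days; n = 5.
Posterior: Gamma(2.7+5, 18.5+45.57) = Gamma(7.7, 64.07).
The predictive distribution for the next observation is Lomax; its mean is β/(α−1) = 64.07/6.7 = 9.5627.

9.5627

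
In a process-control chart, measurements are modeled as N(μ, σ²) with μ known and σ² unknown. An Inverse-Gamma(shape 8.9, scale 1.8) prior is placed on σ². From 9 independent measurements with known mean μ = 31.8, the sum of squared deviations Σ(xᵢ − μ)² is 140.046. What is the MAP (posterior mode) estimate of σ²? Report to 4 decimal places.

4.9877

With known mean μ and an Inverse-Gamma(α, β) prior on σ², the Normal likelihood is conjugate: posterior is Inv-Gamma(α + n/2, β + Σ(xᵢ−μ)²/2).
Posterior: Inv-Gamma(8.9 + 9/2, 1.8 + 140.046/2) = Inv-Gamma(13.40, 71.8230).
Mode = β/(α+1) = 71.8230/14.40 = 4.9877.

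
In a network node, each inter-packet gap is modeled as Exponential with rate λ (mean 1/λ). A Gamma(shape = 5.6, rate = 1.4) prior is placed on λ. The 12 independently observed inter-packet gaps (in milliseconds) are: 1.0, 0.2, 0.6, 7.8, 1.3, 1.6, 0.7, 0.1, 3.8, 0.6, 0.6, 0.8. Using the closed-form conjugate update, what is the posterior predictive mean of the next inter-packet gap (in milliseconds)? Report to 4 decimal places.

With a Gamma(shape α, rate β) prior on the exponential rate λ, the posterior after n observations with total T = Σxᵢ is Gamma(α+n, β+T).
Sum of observations T = 19.1 milliseconds; n = 12.
Posterior: Gamma(5.6+12, 1.4+19.1) = Gamma(17.6, 20.5).
The predictive distribution for the next observation is Lomax; its mean is β/(α−1) = 20.5/16.6 = 1.2349.

1.2349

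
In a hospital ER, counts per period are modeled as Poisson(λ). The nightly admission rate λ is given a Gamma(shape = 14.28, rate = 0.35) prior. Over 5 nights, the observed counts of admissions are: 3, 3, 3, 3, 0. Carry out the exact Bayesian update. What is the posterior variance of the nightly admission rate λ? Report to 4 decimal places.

With a Gamma(shape α, rate β) prior, the Poisson likelihood is conjugate: the posterior is Gamma(α + ΣXᵢ, β + n).
Sum of counts S = 12 over n = 5 nights.
Posterior: Gamma(α+S, β+n) = Gamma(14.28+12, 0.35+5) = Gamma(26.28, 5.35).
Var = α/β² = 26.28/5.35² = 0.9182.

0.9182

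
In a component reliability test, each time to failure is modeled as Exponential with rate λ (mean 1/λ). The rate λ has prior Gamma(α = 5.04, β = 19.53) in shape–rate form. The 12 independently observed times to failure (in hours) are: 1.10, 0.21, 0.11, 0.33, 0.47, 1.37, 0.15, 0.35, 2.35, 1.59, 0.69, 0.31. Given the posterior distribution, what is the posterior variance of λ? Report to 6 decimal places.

With a Gamma(shape α, rate β) prior on the exponential rate λ, the posterior after n observations with total T = Σxᵢ is Gamma(α+n, β+T).
Sum of observations T = 9.03 hours; n = 12.
Posterior: Gamma(5.04+12, 19.53+9.03) = Gamma(17.04, 28.56).
Var = α/β² = 0.020891.

0.020891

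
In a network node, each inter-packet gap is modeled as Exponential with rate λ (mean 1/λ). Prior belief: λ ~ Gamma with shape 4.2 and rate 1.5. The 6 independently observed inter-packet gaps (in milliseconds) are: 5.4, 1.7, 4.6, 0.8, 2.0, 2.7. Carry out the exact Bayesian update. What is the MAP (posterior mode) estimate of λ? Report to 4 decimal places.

0.4920

With a Gamma(shape α, rate β) prior on the exponential rate λ, the posterior after n observations with total T = Σxᵢ is Gamma(α+n, β+T).
Sum of observations T = 17.2 milliseconds; n = 6.
Posterior: Gamma(4.2+6, 1.5+17.2) = Gamma(10.2, 18.7).
Mode = (α−1)/β = 0.4920.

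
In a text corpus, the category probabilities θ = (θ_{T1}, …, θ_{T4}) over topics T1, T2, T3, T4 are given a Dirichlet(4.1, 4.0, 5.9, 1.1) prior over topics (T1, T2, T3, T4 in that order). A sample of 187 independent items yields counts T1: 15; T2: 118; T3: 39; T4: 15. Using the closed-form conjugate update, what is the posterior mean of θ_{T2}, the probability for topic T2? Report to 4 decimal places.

0.6037

The Dirichlet prior is conjugate to the Multinomial likelihood: each posterior αⱼ = prior αⱼ + observed count nⱼ.
Posterior concentration: (19.1, 122.0, 44.9, 16.1), total = 202.1.
E[θ_{T2}|data] = α_{T2}/Σα = 122.0/202.1 = 0.6037.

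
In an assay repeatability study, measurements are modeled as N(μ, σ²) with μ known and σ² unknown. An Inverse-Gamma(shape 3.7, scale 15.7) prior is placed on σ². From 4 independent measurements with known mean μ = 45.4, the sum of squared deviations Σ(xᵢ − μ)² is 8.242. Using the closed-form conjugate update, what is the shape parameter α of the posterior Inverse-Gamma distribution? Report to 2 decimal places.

5.70

With known mean μ and an Inverse-Gamma(α, β) prior on σ², the Normal likelihood is conjugate: posterior is Inv-Gamma(α + n/2, β + Σ(xᵢ−μ)²/2).
Posterior: Inv-Gamma(3.7 + 4/2, 15.7 + 8.242/2) = Inv-Gamma(5.70, 19.8210).
Posterior α = 5.70.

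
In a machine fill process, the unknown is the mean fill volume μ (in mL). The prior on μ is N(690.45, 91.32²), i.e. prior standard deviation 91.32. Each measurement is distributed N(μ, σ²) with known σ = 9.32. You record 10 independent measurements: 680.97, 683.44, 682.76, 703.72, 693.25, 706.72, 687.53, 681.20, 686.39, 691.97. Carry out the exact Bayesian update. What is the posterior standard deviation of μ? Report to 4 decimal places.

For Normal data with known variance σ², a Normal(μ₀, σ₀²) prior on μ is conjugate. Posterior precision = 1/σ₀² + n/σ²; posterior mean is the precision-weighted average of μ₀ and x̄.
σ₀² = 91.32² = 8339.3424, σ² = 9.32² = 86.8624; σ² + n·σ₀² = 86.8624 + 10·8339.3424 = 83480.2864.
Posterior precision = 1/σ₀² + n/σ² = 1/8339.3424 + 10/86.8624 = (σ² + n·σ₀²)/(σ₀²σ²) = 83480.2864/(8339.3424·86.8624); posterior variance σₙ² = σ₀²σ²/(σ² + n·σ₀²) = 8339.3424·86.8624/83480.2864 = 8.677202.
Posterior SD = √σₙ² = √(8339.3424·86.8624/83480.2864) = 2.9457.

2.9457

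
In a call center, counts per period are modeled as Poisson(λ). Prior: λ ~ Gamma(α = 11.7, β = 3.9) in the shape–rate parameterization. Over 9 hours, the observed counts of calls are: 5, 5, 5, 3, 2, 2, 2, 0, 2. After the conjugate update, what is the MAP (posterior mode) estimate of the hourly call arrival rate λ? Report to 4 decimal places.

2.8450

With a Gamma(shape α, rate β) prior, the Poisson likelihood is conjugate: the posterior is Gamma(α + ΣXᵢ, β + n).
Sum of counts S = 26 over n = 9 hours.
Posterior: Gamma(α+S, β+n) = Gamma(11.7+26, 3.9+9) = Gamma(37.7, 12.9).
Mode of Gamma(α,β) for α≥1 is (α−1)/β = 36.7/12.9 = 2.8450.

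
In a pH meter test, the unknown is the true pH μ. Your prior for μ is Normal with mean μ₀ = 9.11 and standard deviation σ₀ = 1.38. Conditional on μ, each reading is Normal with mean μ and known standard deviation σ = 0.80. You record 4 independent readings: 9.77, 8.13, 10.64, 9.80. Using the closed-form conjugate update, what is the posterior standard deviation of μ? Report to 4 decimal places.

0.3842

For Normal data with known variance σ², a Normal(μ₀, σ₀²) prior on μ is conjugate. Posterior precision = 1/σ₀² + n/σ²; posterior mean is the precision-weighted average of μ₀ and x̄.
σ₀² = 1.38² = 1.9044, σ² = 0.80² = 0.64; σ² + n·σ₀² = 0.64 + 4·1.9044 = 8.2576.
Posterior precision = 1/σ₀² + n/σ² = 1/1.9044 + 4/0.64 = (σ² + n·σ₀²)/(σ₀²σ²) = 8.2576/(1.9044·0.64); posterior variance σₙ² = σ₀²σ²/(σ² + n·σ₀²) = 1.9044·0.64/8.2576 = 0.147599.
Posterior SD = √σₙ² = √(1.9044·0.64/8.2576) = 0.3842.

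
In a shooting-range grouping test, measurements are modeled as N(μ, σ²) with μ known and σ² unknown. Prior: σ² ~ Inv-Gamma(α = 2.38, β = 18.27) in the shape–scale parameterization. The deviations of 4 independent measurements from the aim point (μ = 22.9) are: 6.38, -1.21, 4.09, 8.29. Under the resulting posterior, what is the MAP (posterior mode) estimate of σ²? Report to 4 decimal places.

With known mean μ and an Inverse-Gamma(α, β) prior on σ², the Normal likelihood is conjugate: posterior is Inv-Gamma(α + n/2, β + Σ(xᵢ−μ)²/2).
Σ(xᵢ−μ)² = (6.38)² + (-1.21)² + (4.09)² + (8.29)² = 127.6207.
Posterior: Inv-Gamma(2.38 + 4/2, 18.27 + 127.6207/2) = Inv-Gamma(4.38, 82.08035).
Mode = β/(α+1) = 82.08035/5.38 = 15.2566.

15.2566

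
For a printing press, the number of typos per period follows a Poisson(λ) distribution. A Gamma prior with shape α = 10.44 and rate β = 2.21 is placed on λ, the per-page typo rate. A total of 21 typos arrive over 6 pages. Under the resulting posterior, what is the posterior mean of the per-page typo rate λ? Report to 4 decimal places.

With a Gamma(shape α, rate β) prior, the Poisson likelihood is conjugate: the posterior is Gamma(α + ΣXᵢ, β + n).
Posterior: Gamma(α+S, β+n) = Gamma(10.44+21, 2.21+6) = Gamma(31.44, 8.21).
Posterior mean = α/β = 31.44/8.21 = 3.8295.

3.8295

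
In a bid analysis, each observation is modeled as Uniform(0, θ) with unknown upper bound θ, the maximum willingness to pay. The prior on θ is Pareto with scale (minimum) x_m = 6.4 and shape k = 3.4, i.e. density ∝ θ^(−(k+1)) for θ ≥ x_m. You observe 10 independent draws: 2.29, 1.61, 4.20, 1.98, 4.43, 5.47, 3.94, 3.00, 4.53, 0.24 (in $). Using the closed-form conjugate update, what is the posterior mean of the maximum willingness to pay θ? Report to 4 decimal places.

A Pareto(scale x_m, shape k) prior on the upper bound θ of Uniform(0, θ) is conjugate: posterior is Pareto(max(x_m, max xᵢ), k + n).
Sample maximum = 5.47; prior scale x_m = 6.4 → posterior scale = max = 6.40.
Posterior shape = 3.4 + 10 = 13.4.
E[θ|data] = k·x_m/(k−1) = 13.4·6.40/12.4 = 6.9161.

6.9161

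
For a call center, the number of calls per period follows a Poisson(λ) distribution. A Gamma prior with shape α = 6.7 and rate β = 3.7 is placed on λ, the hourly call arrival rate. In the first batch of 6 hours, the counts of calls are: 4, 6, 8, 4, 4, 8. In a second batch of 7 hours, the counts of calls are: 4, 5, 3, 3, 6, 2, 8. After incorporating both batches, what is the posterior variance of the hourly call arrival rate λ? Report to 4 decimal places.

With a Gamma(shape α, rate β) prior, the Poisson likelihood is conjugate: the posterior is Gamma(α + ΣXᵢ, β + n).
Batch 1: sum of counts S = 34 over n = 6 hours.
After batch 1: Gamma(α+S, β+n) = Gamma(6.7+34, 3.7+6) = Gamma(40.7, 9.7).
Batch 2: sum of counts S = 31 over n = 7 hours.
After batch 2: Gamma(α+S, β+n) = Gamma(40.7+31, 9.7+7) = Gamma(71.7, 16.7).
Var = α/β² = 71.7/16.7² = 0.2571.

0.2571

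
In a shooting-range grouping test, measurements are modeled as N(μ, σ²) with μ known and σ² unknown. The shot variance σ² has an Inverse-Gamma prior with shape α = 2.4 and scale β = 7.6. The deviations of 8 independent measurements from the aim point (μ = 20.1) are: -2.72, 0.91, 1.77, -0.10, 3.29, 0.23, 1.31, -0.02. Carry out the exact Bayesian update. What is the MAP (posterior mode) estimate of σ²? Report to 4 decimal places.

With known mean μ and an Inverse-Gamma(α, β) prior on σ², the Normal likelihood is conjugate: posterior is Inv-Gamma(α + n/2, β + Σ(xᵢ−μ)²/2).
Σ(xᵢ−μ)² = (-2.72)² + (0.91)² + (1.77)² + (-0.10)² + (3.29)² + (0.23)² + (1.31)² + (-0.02)² = 23.9629.
Posterior: Inv-Gamma(2.4 + 8/2, 7.6 + 23.9629/2) = Inv-Gamma(6.40, 19.58145).
Mode = β/(α+1) = 19.58145/7.40 = 2.6461.

2.6461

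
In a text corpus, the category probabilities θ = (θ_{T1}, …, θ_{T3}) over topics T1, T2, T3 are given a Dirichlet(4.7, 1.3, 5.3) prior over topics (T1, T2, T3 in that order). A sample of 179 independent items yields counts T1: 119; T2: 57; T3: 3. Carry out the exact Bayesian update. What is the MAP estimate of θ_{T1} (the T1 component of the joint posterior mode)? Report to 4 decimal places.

The Dirichlet prior is conjugate to the Multinomial likelihood: each posterior αⱼ = prior αⱼ + observed count nⱼ.
Posterior concentration: (123.7, 58.3, 8.3), total = 190.3.
Joint mode component: (α_{T1}−1)/(Σα−K) = 122.7/187.3 = 0.6551.

0.6551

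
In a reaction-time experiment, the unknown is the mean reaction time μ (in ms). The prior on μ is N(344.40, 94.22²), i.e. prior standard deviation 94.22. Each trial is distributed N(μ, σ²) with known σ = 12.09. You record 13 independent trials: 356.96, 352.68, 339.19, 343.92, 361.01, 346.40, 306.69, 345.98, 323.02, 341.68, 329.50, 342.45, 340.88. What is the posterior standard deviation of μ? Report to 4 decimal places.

For Normal data with known variance σ², a Normal(μ₀, σ₀²) prior on μ is conjugate. Posterior precision = 1/σ₀² + n/σ²; posterior mean is the precision-weighted average of μ₀ and x̄.
σ₀² = 94.22² = 8877.4084, σ² = 12.09² = 146.1681; σ² + n·σ₀² = 146.1681 + 13·8877.4084 = 115552.4773.
Posterior precision = 1/σ₀² + n/σ² = 1/8877.4084 + 13/146.1681 = (σ² + n·σ₀²)/(σ₀²σ²) = 115552.4773/(8877.4084·146.1681); posterior variance σₙ² = σ₀²σ²/(σ² + n·σ₀²) = 8877.4084·146.1681/115552.4773 = 11.229477.
Posterior SD = √σₙ² = √(8877.4084·146.1681/115552.4773) = 3.3510.

3.3510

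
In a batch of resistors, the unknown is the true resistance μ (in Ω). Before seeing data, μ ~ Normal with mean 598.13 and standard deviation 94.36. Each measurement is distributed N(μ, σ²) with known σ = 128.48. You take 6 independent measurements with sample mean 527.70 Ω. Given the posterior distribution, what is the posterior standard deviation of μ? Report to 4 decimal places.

45.8450

For Normal data with known variance σ², a Normal(μ₀, σ₀²) prior on μ is conjugate. Posterior precision = 1/σ₀² + n/σ²; posterior mean is the precision-weighted average of μ₀ and x̄.
σ₀² = 94.36² = 8903.8096, σ² = 128.48² = 16507.1104; σ² + n·σ₀² = 16507.1104 + 6·8903.8096 = 69929.968.
Posterior precision = 1/σ₀² + n/σ² = 1/8903.8096 + 6/16507.1104 = (σ² + n·σ₀²)/(σ₀²σ²) = 69929.968/(8903.8096·16507.1104); posterior variance σₙ² = σ₀²σ²/(σ² + n·σ₀²) = 8903.8096·16507.1104/69929.968 = 2101.762267.
Posterior SD = √σₙ² = √(8903.8096·16507.1104/69929.968) = 45.8450.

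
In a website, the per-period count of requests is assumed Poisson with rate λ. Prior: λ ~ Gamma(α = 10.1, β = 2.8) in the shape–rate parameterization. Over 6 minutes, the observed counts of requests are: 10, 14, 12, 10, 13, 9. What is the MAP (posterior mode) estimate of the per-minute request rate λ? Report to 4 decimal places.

With a Gamma(shape α, rate β) prior, the Poisson likelihood is conjugate: the posterior is Gamma(α + ΣXᵢ, β + n).
Sum of counts S = 68 over n = 6 minutes.
Posterior: Gamma(α+S, β+n) = Gamma(10.1+68, 2.8+6) = Gamma(78.1, 8.8).
Mode of Gamma(α,β) for α≥1 is (α−1)/β = 77.1/8.8 = 8.7614.

8.7614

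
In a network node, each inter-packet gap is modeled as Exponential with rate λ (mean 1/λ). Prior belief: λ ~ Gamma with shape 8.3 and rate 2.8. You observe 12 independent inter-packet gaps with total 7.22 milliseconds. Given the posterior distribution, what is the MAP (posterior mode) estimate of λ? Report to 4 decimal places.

1.9261

With a Gamma(shape α, rate β) prior on the exponential rate λ, the posterior after n observations with total T = Σxᵢ is Gamma(α+n, β+T).
Posterior: Gamma(8.3+12, 2.8+7.22) = Gamma(20.3, 10.02).
Mode = (α−1)/β = 1.9261.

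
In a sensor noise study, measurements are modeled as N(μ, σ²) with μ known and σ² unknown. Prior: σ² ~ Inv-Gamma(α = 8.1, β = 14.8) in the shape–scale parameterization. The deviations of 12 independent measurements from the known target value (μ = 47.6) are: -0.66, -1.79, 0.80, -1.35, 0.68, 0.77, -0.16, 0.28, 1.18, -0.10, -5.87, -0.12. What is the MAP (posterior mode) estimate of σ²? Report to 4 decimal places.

2.4085

With known mean μ and an Inverse-Gamma(α, β) prior on σ², the Normal likelihood is conjugate: posterior is Inv-Gamma(α + n/2, β + Σ(xᵢ−μ)²/2).
Σ(xᵢ−μ)² = (-0.66)² + (-1.79)² + (0.80)² + (-1.35)² + (0.68)² + (0.77)² + (-0.16)² + (0.28)² + (1.18)² + (-0.10)² + (-5.87)² + (-0.12)² = 43.1352.
Posterior: Inv-Gamma(8.1 + 12/2, 14.8 + 43.1352/2) = Inv-Gamma(14.10, 36.36760).
Mode = β/(α+1) = 36.36760/15.10 = 2.4085.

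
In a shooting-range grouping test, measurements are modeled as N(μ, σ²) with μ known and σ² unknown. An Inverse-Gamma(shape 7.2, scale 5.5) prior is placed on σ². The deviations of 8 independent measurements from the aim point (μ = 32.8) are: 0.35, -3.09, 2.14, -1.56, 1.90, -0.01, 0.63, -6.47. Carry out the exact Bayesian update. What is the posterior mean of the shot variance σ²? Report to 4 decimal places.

With known mean μ and an Inverse-Gamma(α, β) prior on σ², the Normal likelihood is conjugate: posterior is Inv-Gamma(α + n/2, β + Σ(xᵢ−μ)²/2).
Σ(xᵢ−μ)² = (0.35)² + (-3.09)² + (2.14)² + (-1.56)² + (1.90)² + (-0.01)² + (0.63)² + (-6.47)² = 62.5517.
Posterior: Inv-Gamma(7.2 + 8/2, 5.5 + 62.5517/2) = Inv-Gamma(11.20, 36.77585).
E[σ²|data] = β/(α−1) = 36.77585/10.20 = 3.6055.

3.6055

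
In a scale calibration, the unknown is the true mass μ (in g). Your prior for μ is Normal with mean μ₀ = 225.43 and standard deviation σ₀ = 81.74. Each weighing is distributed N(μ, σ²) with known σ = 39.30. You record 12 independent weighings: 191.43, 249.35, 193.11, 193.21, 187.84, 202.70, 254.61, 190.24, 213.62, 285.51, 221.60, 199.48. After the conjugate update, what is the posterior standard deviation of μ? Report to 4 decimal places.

11.2372

For Normal data with known variance σ², a Normal(μ₀, σ₀²) prior on μ is conjugate. Posterior precision = 1/σ₀² + n/σ²; posterior mean is the precision-weighted average of μ₀ and x̄.
σ₀² = 81.74² = 6681.4276, σ² = 39.30² = 1544.49; σ² + n·σ₀² = 1544.49 + 12·6681.4276 = 81721.6212.
Posterior precision = 1/σ₀² + n/σ² = 1/6681.4276 + 12/1544.49 = (σ² + n·σ₀²)/(σ₀²σ²) = 81721.6212/(6681.4276·1544.49); posterior variance σₙ² = σ₀²σ²/(σ² + n·σ₀²) = 6681.4276·1544.49/81721.6212 = 126.275005.
Posterior SD = √σₙ² = √(6681.4276·1544.49/81721.6212) = 11.2372.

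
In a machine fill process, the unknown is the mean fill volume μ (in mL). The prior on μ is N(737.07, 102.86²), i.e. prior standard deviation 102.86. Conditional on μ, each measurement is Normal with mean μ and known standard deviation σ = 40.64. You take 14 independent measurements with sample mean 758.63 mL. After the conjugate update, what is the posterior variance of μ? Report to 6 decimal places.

116.671196

For Normal data with known variance σ², a Normal(μ₀, σ₀²) prior on μ is conjugate. Posterior precision = 1/σ₀² + n/σ²; posterior mean is the precision-weighted average of μ₀ and x̄.
σ₀² = 102.86² = 10580.1796, σ² = 40.64² = 1651.6096; σ² + n·σ₀² = 1651.6096 + 14·10580.1796 = 149774.124.
Posterior precision = 1/σ₀² + n/σ² = 1/10580.1796 + 14/1651.6096 = (σ² + n·σ₀²)/(σ₀²σ²) = 149774.124/(10580.1796·1651.6096); posterior variance σₙ² = σ₀²σ²/(σ² + n·σ₀²) = 10580.1796·1651.6096/149774.124 = 116.671196.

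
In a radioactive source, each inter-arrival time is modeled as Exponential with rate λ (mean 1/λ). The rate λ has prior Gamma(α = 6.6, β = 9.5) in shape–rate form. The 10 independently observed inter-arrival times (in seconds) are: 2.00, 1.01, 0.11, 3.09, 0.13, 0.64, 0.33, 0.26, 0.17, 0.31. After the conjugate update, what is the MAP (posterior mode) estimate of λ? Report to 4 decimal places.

0.8889

With a Gamma(shape α, rate β) prior on the exponential rate λ, the posterior after n observations with total T = Σxᵢ is Gamma(α+n, β+T).
Sum of observations T = 8.05 seconds; n = 10.
Posterior: Gamma(6.6+10, 9.5+8.05) = Gamma(16.6, 17.55).
Mode = (α−1)/β = 0.8889.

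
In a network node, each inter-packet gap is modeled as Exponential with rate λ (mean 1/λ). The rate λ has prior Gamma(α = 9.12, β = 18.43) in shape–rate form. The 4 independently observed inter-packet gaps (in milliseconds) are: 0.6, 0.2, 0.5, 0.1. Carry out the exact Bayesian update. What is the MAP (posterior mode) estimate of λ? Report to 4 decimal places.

With a Gamma(shape α, rate β) prior on the exponential rate λ, the posterior after n observations with total T = Σxᵢ is Gamma(α+n, β+T).
Sum of observations T = 1.4 milliseconds; n = 4.
Posterior: Gamma(9.12+4, 18.43+1.4) = Gamma(13.12, 19.83).
Mode = (α−1)/β = 0.6112.

0.6112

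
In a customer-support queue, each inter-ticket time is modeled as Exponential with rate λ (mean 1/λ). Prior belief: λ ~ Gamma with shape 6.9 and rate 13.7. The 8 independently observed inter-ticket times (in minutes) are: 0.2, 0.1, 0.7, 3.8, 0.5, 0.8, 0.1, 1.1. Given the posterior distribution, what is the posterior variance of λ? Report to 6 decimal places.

With a Gamma(shape α, rate β) prior on the exponential rate λ, the posterior after n observations with total T = Σxᵢ is Gamma(α+n, β+T).
Sum of observations T = 7.3 minutes; n = 8.
Posterior: Gamma(6.9+8, 13.7+7.3) = Gamma(14.9, 21.0).
Var = α/β² = 0.033787.

0.033787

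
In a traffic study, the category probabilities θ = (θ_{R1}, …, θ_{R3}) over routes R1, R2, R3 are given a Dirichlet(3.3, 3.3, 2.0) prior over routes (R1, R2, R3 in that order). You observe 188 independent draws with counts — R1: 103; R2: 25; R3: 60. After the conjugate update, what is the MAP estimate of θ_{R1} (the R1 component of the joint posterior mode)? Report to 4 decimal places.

0.5439

The Dirichlet prior is conjugate to the Multinomial likelihood: each posterior αⱼ = prior αⱼ + observed count nⱼ.
Posterior concentration: (106.3, 28.3, 62.0), total = 196.6.
Joint mode component: (α_{R1}−1)/(Σα−K) = 105.3/193.6 = 0.5439.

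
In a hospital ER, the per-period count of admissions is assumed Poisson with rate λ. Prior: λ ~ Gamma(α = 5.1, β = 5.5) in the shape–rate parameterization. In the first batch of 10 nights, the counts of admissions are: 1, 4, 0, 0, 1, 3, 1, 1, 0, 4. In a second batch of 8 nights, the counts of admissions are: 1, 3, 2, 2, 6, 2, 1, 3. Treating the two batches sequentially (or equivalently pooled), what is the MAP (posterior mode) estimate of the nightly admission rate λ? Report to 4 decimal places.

1.6638

With a Gamma(shape α, rate β) prior, the Poisson likelihood is conjugate: the posterior is Gamma(α + ΣXᵢ, β + n).
Batch 1: sum of counts S = 15 over n = 10 nights.
After batch 1: Gamma(α+S, β+n) = Gamma(5.1+15, 5.5+10) = Gamma(20.1, 15.5).
Batch 2: sum of counts S = 20 over n = 8 nights.
After batch 2: Gamma(α+S, β+n) = Gamma(20.1+20, 15.5+8) = Gamma(40.1, 23.5).
Mode of Gamma(α,β) for α≥1 is (α−1)/β = 39.1/23.5 = 1.6638.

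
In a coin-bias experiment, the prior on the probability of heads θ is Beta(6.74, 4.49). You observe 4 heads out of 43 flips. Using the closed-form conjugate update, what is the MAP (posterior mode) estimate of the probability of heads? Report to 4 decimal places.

The Beta prior is conjugate to a Binomial/Bernoulli likelihood; the update adds successes to α and failures to β.
Posterior: Beta(α+k, β+n−k) = Beta(6.74+4, 4.49+39) = Beta(10.74, 43.49).
Mode of Beta(a,b) for a,b>1 is (a−1)/(a+b−2) = 9.74/52.23 = 0.1865.

0.1865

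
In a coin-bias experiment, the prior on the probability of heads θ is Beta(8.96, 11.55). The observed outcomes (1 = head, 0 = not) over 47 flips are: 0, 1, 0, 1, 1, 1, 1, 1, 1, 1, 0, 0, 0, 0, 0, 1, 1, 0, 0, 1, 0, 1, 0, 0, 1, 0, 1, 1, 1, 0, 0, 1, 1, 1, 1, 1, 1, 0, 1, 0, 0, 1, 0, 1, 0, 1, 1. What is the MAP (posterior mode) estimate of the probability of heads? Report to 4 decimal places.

The Beta prior is conjugate to a Binomial/Bernoulli likelihood; the update adds successes to α and failures to β.
Posterior: Beta(α+k, β+n−k) = Beta(8.96+27, 11.55+20) = Beta(35.96, 31.55).
Mode of Beta(a,b) for a,b>1 is (a−1)/(a+b−2) = 34.96/65.51 = 0.5337.

0.5337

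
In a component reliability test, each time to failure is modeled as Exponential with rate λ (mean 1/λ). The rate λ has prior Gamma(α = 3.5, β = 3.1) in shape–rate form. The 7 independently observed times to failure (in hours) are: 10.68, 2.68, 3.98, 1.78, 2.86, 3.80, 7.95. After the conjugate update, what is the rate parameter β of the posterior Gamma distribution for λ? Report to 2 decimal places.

36.83

With a Gamma(shape α, rate β) prior on the exponential rate λ, the posterior after n observations with total T = Σxᵢ is Gamma(α+n, β+T).
Sum of observations T = 33.73 hours; n = 7.
Posterior: Gamma(3.5+7, 3.1+33.73) = Gamma(10.5, 36.83).
Posterior β = 36.83.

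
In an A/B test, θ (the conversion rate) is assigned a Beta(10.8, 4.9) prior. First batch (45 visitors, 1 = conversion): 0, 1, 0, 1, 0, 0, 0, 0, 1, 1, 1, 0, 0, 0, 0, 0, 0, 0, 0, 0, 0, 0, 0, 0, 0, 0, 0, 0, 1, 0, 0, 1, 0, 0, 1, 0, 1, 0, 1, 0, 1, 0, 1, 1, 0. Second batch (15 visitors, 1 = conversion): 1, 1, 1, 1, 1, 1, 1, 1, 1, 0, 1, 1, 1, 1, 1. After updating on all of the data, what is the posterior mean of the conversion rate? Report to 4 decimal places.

The Beta prior is conjugate to a Binomial/Bernoulli likelihood; the update adds successes to α and failures to β.
After batch 1: Beta(10.8+13, 4.9+32) = Beta(23.8, 36.9).
After batch 2: Beta(23.8+14, 36.9+1) = Beta(37.8, 37.9).
Posterior mean = α/(α+β) = 37.8/75.7 = 0.4993.

0.4993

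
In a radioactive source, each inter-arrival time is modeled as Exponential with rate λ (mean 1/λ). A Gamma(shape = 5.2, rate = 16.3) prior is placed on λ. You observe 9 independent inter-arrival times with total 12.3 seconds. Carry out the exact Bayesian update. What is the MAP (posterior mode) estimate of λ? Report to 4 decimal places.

0.4615

With a Gamma(shape α, rate β) prior on the exponential rate λ, the posterior after n observations with total T = Σxᵢ is Gamma(α+n, β+T).
Posterior: Gamma(5.2+9, 16.3+12.3) = Gamma(14.2, 28.6).
Mode = (α−1)/β = 0.4615.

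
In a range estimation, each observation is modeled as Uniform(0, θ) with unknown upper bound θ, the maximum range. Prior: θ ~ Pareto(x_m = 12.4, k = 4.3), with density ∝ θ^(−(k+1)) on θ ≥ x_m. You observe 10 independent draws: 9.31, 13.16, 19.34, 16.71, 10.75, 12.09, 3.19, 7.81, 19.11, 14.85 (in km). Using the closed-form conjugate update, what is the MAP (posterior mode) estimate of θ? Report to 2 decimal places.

A Pareto(scale x_m, shape k) prior on the upper bound θ of Uniform(0, θ) is conjugate: posterior is Pareto(max(x_m, max xᵢ), k + n).
Sample maximum = 19.34; prior scale x_m = 12.4 → posterior scale = max = 19.34.
Posterior shape = 4.3 + 10 = 14.3.
The Pareto density is decreasing on [x_m, ∞), so the mode is x_m = 19.34.

19.34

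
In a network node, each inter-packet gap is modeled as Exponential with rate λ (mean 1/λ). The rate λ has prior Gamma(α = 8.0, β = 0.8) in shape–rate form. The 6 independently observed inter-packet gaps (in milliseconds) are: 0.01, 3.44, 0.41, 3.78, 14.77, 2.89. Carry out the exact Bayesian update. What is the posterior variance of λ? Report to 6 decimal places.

With a Gamma(shape α, rate β) prior on the exponential rate λ, the posterior after n observations with total T = Σxᵢ is Gamma(α+n, β+T).
Sum of observations T = 25.30 milliseconds; n = 6.
Posterior: Gamma(8.0+6, 0.8+25.30) = Gamma(14.0, 26.10).
Var = α/β² = 0.020552.

0.020552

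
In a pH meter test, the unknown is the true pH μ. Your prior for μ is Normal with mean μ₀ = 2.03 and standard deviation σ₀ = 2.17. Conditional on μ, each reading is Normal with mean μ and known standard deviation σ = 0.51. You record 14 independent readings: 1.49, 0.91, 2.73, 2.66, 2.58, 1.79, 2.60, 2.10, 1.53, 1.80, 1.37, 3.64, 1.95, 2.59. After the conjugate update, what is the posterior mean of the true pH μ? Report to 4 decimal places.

2.1239

For Normal data with known variance σ², a Normal(μ₀, σ₀²) prior on μ is conjugate. Posterior precision = 1/σ₀² + n/σ²; posterior mean is the precision-weighted average of μ₀ and x̄.
Σxᵢ = 1.49 + 0.91 + 2.73 + 2.66 + 2.58 + 1.79 + 2.60 + 2.10 + 1.53 + 1.80 + 1.37 + 3.64 + 1.95 + 2.59 = 29.74, so n·x̄ = 29.74.
σ₀² = 2.17² = 4.7089, σ² = 0.51² = 0.2601; σ² + n·σ₀² = 0.2601 + 14·4.7089 = 66.1847.
Posterior mean = (μ₀/σ₀² + n·x̄/σ²)/(1/σ₀² + n/σ²) = (σ²·μ₀ + σ₀²·n·x̄)/(σ² + n·σ₀²) = (0.2601·2.03 + 4.7089·29.74)/66.1847 = 140.570689/66.1847 = 2.1239.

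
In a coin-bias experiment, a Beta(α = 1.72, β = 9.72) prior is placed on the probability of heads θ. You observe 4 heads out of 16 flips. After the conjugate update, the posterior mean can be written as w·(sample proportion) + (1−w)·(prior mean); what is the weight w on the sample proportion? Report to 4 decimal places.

The Beta prior is conjugate to a Binomial/Bernoulli likelihood; the update adds successes to α and failures to β.
Posterior mean = (α₀+k)/(α₀+β₀+n) = [n/(α₀+β₀+n)]·(k/n) + [(α₀+β₀)/(α₀+β₀+n)]·α₀/(α₀+β₀), so only n and the prior enter the weight.
The weight on the data is w = n/(α₀+β₀+n) = 16/(1.72+9.72+16) = 16/27.44 = 0.5831.

0.5831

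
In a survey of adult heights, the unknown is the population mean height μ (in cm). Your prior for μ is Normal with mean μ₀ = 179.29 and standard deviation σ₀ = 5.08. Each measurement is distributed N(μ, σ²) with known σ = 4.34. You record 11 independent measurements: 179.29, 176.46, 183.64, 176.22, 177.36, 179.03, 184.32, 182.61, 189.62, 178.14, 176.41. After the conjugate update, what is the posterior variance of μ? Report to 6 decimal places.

1.605779

For Normal data with known variance σ², a Normal(μ₀, σ₀²) prior on μ is conjugate. Posterior precision = 1/σ₀² + n/σ²; posterior mean is the precision-weighted average of μ₀ and x̄.
σ₀² = 5.08² = 25.8064, σ² = 4.34² = 18.8356; σ² + n·σ₀² = 18.8356 + 11·25.8064 = 302.706.
Posterior precision = 1/σ₀² + n/σ² = 1/25.8064 + 11/18.8356 = (σ² + n·σ₀²)/(σ₀²σ²) = 302.706/(25.8064·18.8356); posterior variance σₙ² = σ₀²σ²/(σ² + n·σ₀²) = 25.8064·18.8356/302.706 = 1.605779.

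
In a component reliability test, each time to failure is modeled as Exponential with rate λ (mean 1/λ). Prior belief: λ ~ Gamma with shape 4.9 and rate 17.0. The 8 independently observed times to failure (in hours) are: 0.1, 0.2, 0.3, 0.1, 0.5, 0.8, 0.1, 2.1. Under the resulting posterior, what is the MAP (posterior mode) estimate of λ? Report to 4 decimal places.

0.5613

With a Gamma(shape α, rate β) prior on the exponential rate λ, the posterior after n observations with total T = Σxᵢ is Gamma(α+n, β+T).
Sum of observations T = 4.2 hours; n = 8.
Posterior: Gamma(4.9+8, 17.0+4.2) = Gamma(12.9, 21.2).
Mode = (α−1)/β = 0.5613.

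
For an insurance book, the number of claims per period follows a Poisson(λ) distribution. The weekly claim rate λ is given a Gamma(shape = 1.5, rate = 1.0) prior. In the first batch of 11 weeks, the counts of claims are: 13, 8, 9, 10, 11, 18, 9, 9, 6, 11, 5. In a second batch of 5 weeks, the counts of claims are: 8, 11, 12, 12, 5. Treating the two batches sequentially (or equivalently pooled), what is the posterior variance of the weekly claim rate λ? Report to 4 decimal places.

With a Gamma(shape α, rate β) prior, the Poisson likelihood is conjugate: the posterior is Gamma(α + ΣXᵢ, β + n).
Batch 1: sum of counts S = 109 over n = 11 weeks.
After batch 1: Gamma(α+S, β+n) = Gamma(1.5+109, 1.0+11) = Gamma(110.5, 12.0).
Batch 2: sum of counts S = 48 over n = 5 weeks.
After batch 2: Gamma(α+S, β+n) = Gamma(110.5+48, 12.0+5) = Gamma(158.5, 17.0).
Var = α/β² = 158.5/17.0² = 0.5484.

0.5484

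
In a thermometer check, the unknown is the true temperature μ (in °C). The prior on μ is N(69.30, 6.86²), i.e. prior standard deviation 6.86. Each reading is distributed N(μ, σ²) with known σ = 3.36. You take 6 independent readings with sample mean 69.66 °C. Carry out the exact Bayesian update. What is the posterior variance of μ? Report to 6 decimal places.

For Normal data with known variance σ², a Normal(μ₀, σ₀²) prior on μ is conjugate. Posterior precision = 1/σ₀² + n/σ²; posterior mean is the precision-weighted average of μ₀ and x̄.
σ₀² = 6.86² = 47.0596, σ² = 3.36² = 11.2896; σ² + n·σ₀² = 11.2896 + 6·47.0596 = 293.6472.
Posterior precision = 1/σ₀² + n/σ² = 1/47.0596 + 6/11.2896 = (σ² + n·σ₀²)/(σ₀²σ²) = 293.6472/(47.0596·11.2896); posterior variance σₙ² = σ₀²σ²/(σ² + n·σ₀²) = 47.0596·11.2896/293.6472 = 1.809260.

1.809260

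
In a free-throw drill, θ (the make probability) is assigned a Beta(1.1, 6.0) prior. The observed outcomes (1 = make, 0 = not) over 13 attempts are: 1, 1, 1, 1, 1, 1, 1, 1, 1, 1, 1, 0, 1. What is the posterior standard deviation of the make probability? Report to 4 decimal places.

0.1037

The Beta prior is conjugate to a Binomial/Bernoulli likelihood; the update adds successes to α and failures to β.
Posterior: Beta(α+k, β+n−k) = Beta(1.1+12, 6.0+1) = Beta(13.1, 7.0).
Var = αβ/((α+β)²(α+β+1)) = 13.1·7.0/(20.1²·21.1) = 0.01075709; SD = √0.01075709 = 0.1037.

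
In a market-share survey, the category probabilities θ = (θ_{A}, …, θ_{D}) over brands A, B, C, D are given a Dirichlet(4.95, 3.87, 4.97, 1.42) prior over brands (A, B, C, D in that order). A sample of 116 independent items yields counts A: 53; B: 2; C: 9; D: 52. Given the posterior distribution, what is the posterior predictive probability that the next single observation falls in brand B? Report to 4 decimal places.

The Dirichlet prior is conjugate to the Multinomial likelihood: each posterior αⱼ = prior αⱼ + observed count nⱼ.
Posterior concentration: (57.95, 5.87, 13.97, 53.42), total = 131.21.
P(next = B | data) = α_{B}/Σα = 0.0447.

0.0447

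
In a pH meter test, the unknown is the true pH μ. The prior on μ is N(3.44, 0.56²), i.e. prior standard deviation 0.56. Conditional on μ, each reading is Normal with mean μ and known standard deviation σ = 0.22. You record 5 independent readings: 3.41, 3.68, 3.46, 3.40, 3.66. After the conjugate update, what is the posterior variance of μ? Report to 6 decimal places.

0.009390

For Normal data with known variance σ², a Normal(μ₀, σ₀²) prior on μ is conjugate. Posterior precision = 1/σ₀² + n/σ²; posterior mean is the precision-weighted average of μ₀ and x̄.
σ₀² = 0.56² = 0.3136, σ² = 0.22² = 0.0484; σ² + n·σ₀² = 0.0484 + 5·0.3136 = 1.6164.
Posterior precision = 1/σ₀² + n/σ² = 1/0.3136 + 5/0.0484 = (σ² + n·σ₀²)/(σ₀²σ²) = 1.6164/(0.3136·0.0484); posterior variance σₙ² = σ₀²σ²/(σ² + n·σ₀²) = 0.3136·0.0484/1.6164 = 0.009390.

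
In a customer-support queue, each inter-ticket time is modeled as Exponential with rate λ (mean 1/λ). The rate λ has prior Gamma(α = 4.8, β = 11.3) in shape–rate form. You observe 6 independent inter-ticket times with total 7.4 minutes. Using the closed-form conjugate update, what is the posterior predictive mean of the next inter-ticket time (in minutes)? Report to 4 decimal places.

1.9082

With a Gamma(shape α, rate β) prior on the exponential rate λ, the posterior after n observations with total T = Σxᵢ is Gamma(α+n, β+T).
Posterior: Gamma(4.8+6, 11.3+7.4) = Gamma(10.8, 18.7).
The predictive distribution for the next observation is Lomax; its mean is β/(α−1) = 18.7/9.8 = 1.9082.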